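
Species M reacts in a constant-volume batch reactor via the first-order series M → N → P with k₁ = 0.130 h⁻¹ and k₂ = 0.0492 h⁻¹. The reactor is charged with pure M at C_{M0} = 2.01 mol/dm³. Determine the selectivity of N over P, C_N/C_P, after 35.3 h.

0.369

For first-order series with pure M initially, C_N(t) = k₁C_{M0}/(k₂−k₁)·(e^(−k₁t) − e^(−k₂t)).
e^(−k₁t) = e^(−0.130×35.3) = e^(−4.589) = 0.01016; e^(−k₂t) = e^(−1.737) = 0.1761.
C_N = 0.130×2.01/(0.0492−0.130) × (0.01016−0.1761) = (-3.234)×(-0.1659) = 0.5366 mol/dm³.
C_M = C_{M0}e^(−k₁t) = 0.02043 mol/dm³, so C_P = C_{M0}−C_M−C_N = 1.453 mol/dm³; C_N/C_P = 0.369.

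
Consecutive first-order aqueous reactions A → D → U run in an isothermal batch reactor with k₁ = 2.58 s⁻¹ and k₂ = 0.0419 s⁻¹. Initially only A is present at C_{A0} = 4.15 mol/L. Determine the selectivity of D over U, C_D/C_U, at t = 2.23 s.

12.4

For first-order series with pure A initially, C_D(t) = k₁C_{A0}/(k₂−k₁)·(e^(−k₁t) − e^(−k₂t)).
e^(−k₁t) = e^(−2.58×2.23) = e^(−5.753) = 0.003172; e^(−k₂t) = e^(−0.09344) = 0.9108.
C_D = 2.58×4.15/(0.0419−2.58) × (0.003172−0.9108) = (-4.219)×(-0.9076) = 3.829 mol/L.
C_A = C_{A0}e^(−k₁t) = 0.01316 mol/L, so C_U = C_{A0}−C_A−C_D = 0.3080 mol/L; C_D/C_U = 12.4.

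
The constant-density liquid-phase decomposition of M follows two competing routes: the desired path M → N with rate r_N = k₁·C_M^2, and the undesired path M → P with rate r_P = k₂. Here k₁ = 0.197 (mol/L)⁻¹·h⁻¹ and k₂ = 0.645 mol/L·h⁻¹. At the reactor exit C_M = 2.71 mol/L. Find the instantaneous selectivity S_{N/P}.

2.24

S_{N/P} = r_N/r_P = (k₁·C_M^2)/(k₂) = (k₁/k₂)·C_M^2.
= (0.197×2.710^2) / (0.645) = 1.447/0.6450 = 2.24.
Since the desired path is higher order in M, keeping C_M high (PFR or concentrated feed) favours N.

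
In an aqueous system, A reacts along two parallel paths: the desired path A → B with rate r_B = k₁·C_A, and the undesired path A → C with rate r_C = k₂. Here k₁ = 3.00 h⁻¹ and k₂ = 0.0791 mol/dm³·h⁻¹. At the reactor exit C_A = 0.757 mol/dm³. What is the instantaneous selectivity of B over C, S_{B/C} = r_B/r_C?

S_{B/C} = r_B/r_C = (k₁·C_A)/(k₂) = (k₁/k₂)·C_A.
= (3.00×0.7570) / (0.0791) = 2.271/0.07910 = 28.7.
Since the desired path is higher order in A, keeping C_A high (PFR or concentrated feed) favours B.

28.7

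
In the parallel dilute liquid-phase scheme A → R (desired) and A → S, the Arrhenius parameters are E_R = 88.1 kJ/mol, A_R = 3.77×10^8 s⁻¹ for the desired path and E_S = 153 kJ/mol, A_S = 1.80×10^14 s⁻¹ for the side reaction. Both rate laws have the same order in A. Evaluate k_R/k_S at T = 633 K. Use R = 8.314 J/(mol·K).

With equal orders, S_{R/S} = k_R/k_S = (A_R/A_S)·exp[(E_S−E_R)/(RT)].
(E_S−E_R)/(RT) = (153−88.1)×10³/(8.314×633) = 64900/5263 = 12.33.
k_R/k_S = (3.77×10^8/1.80×10^14)·exp(12.33) = 2.094×10^-6 × 2.268×10^5 = 0.475.

0.475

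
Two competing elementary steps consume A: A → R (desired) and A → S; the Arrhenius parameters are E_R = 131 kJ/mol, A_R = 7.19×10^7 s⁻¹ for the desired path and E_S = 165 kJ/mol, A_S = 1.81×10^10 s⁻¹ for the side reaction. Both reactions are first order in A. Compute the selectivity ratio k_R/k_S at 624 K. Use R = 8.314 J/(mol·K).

k_R/k_S = (A_R/A_S)·exp[−(E_R−E_S)/(RT)] = (A_R/A_S)·exp[(E_S−E_R)/(RT)].
(E_S−E_R)/(RT) = (165−131)×10³/(8.314×624) = 34000/5188 = 6.554.
k_R/k_S = (7.19×10^7/1.81×10^10)·exp(6.554) = 0.003972 × 701.8 = 2.79.
Since E_R < E_S, lowering the temperature improves selectivity toward R.

2.79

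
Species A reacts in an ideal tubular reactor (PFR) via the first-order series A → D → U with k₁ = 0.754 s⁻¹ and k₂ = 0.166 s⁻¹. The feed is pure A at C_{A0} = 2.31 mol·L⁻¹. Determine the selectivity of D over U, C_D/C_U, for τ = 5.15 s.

1.13

The intermediate concentration in a first-order A→B→C sequence is C_D = k₁C_{A0}(e^(−k₁τ) − e^(−k₂τ))/(k₂−k₁).
e^(−k₁τ) = e^(−0.754×5.15) = e^(−3.883) = 0.02059; e^(−k₂τ) = e^(−0.8549) = 0.4253.
C_D = 0.754×2.31/(0.166−0.754) × (0.02059−0.4253) = (-2.962)×(-0.4047) = 1.199 mol·L⁻¹.
C_A = C_{A0}e^(−k₁τ) = 0.04756 mol·L⁻¹, so C_U = C_{A0}−C_A−C_D = 1.064 mol·L⁻¹; C_D/C_U = 1.13.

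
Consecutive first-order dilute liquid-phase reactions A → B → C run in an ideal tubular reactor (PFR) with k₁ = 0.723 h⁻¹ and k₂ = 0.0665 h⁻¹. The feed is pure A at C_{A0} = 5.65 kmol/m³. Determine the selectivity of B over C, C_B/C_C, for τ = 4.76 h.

For first-order series with pure A initially, C_B(τ) = k₁C_{A0}/(k₂−k₁)·(e^(−k₁τ) − e^(−k₂τ)).
e^(−k₁τ) = e^(−0.723×4.76) = e^(−3.441) = 0.03202; e^(−k₂τ) = e^(−0.3165) = 0.7287.
C_B = 0.723×5.65/(0.0665−0.723) × (0.03202−0.7287) = (-6.222)×(-0.6966) = 4.335 kmol/m³.
C_A = C_{A0}e^(−k₁τ) = 0.1809 kmol/m³, so C_C = C_{A0}−C_A−C_B = 1.134 kmol/m³; C_B/C_C = 3.82.

3.82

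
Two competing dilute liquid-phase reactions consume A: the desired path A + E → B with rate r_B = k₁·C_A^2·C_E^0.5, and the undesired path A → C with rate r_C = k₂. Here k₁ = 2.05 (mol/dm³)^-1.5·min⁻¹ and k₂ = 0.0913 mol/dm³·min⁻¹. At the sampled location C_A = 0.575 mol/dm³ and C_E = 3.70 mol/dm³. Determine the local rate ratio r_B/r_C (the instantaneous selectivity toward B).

S_{B/C} = r_B/r_C = (k₁·C_A^2·C_E^0.5)/(k₂) = (k₁/k₂)·C_A^2·C_E^0.5.
= (2.05×0.5750^2×3.700^0.5) / (0.0913) = 1.304/0.09130 = 14.3.
Since the desired path is higher order in A, keeping C_A high (PFR or concentrated feed) favours B.

14.3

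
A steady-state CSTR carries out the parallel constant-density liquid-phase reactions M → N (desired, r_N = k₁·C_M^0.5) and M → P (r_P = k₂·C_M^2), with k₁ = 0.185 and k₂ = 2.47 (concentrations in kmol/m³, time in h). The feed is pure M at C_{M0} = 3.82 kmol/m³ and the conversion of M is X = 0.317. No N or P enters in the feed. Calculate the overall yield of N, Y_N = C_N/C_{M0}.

0.00554

Exit C_M = C_{M0}(1−X) = 3.82×0.683 = 2.609 kmol/m³.
In a CSTR the entire volume is at exit conditions, so r_N = 0.185×2.609^0.5 = 0.2988 and r_P = 2.47×2.609^2 = 16.81.
Fraction of consumed M going to N: r_N/(r_N+r_P) = 0.01746.
C_N = 0.01746·C_{M0}·X = 0.01746×3.82×0.317 = 0.0211 kmol/m³; Y_N = C_N/C_{M0} = 0.00554.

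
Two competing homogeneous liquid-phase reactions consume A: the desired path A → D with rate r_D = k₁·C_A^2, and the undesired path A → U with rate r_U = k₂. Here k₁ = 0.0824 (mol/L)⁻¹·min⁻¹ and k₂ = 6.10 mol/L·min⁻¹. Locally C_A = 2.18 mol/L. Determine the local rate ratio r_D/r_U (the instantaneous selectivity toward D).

S_{D/U} = r_D/r_U = (k₁·C_A^2)/(k₂) = (k₁/k₂)·C_A^2.
= (0.0824×2.180^2) / (6.10) = 0.3916/6.100 = 0.0642.

0.0642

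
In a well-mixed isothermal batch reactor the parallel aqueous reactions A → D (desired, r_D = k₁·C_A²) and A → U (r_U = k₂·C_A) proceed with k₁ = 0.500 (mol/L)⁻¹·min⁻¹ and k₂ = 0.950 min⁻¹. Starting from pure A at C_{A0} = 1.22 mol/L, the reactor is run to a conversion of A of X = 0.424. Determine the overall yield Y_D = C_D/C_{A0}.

0.142

C_A = C_{A0}(1−X) = 0.7027 mol/L.
Along a PFR/batch, dC_U/dC_A = −r_U/(r_D+r_U) = −k₂/(k₂+k₁·C_A).
Integrating from C_{A0} to C_A: C_U = (0.950/0.500)·ln[(0.950+0.500·1.22)/(0.950+0.500·0.703)] = 1.900·ln(1.560/1.301) = 0.3444 mol/L.
Then C_D = (C_{A0}−C_A) − C_U = 0.5173 − 0.3444 = 0.1729 mol/L.
Y_D = C_D/C_{A0} = 0.1729/1.22 = 0.142.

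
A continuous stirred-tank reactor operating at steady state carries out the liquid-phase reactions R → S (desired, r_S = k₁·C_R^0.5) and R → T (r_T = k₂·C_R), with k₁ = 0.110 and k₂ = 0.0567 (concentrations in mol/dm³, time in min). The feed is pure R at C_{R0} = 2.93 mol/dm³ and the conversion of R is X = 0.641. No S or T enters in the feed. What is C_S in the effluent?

Exit C_R = C_{R0}(1−X) = 2.93×0.359 = 1.052 mol/dm³.
Rates in a CSTR are evaluated at the outlet concentration: r_S = 0.110×1.052^0.5 = 0.1128, r_T = 0.0567×1.052 = 0.05964.
Fraction of consumed R going to S: r_S/(r_S+r_T) = 0.6542.
C_S = 0.6542·C_{R0}·X = 0.6542×2.93×0.641 = 1.23 mol/dm³.

1.23 mol/dm³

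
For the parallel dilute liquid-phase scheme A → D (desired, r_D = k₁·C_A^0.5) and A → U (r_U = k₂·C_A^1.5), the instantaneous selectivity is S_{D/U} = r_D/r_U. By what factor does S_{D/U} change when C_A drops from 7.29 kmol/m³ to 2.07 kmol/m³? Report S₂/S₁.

3.52

S_{D/U} = (k₁/k₂)·C_A⁻¹, so S₂/S₁ = (C_{A,2}/C_{A,1})⁻¹.
= 7.29/2.07 = 3.52.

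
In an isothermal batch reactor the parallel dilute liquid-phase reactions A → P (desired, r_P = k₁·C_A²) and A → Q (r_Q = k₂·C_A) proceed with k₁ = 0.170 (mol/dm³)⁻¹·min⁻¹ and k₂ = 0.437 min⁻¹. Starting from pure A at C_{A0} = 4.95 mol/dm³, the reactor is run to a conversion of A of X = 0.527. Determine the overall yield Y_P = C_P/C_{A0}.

0.306

C_A = C_{A0}(1−X) = 2.341 mol/dm³.
Along a PFR/batch, dC_Q/dC_A = −r_Q/(r_P+r_Q) = −k₂/(k₂+k₁·C_A).
Integrating from C_{A0} to C_A: C_Q = (0.437/0.170)·ln[(0.437+0.170·4.95)/(0.437+0.170·2.34)] = 2.571·ln(1.279/0.8350) = 1.095 mol/dm³.
Then C_P = (C_{A0}−C_A) − C_Q = 2.609 − 1.095 = 1.514 mol/dm³.
Y_P = C_P/C_{A0} = 1.514/4.95 = 0.306.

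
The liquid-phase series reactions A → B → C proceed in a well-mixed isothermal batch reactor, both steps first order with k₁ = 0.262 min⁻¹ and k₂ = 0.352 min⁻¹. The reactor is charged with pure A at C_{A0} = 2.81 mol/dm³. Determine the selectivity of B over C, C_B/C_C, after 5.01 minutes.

For first-order series with pure A initially, C_B(t) = k₁C_{A0}/(k₂−k₁)·(e^(−k₁t) − e^(−k₂t)).
e^(−k₁t) = e^(−0.262×5.01) = e^(−1.313) = 0.2691; e^(−k₂t) = e^(−1.764) = 0.1714.
C_B = 0.262×2.81/(0.352−0.262) × (0.2691−0.1714) = 8.180×0.09767 = 0.7990 mol/dm³.
C_A = C_{A0}e^(−k₁t) = 0.7562 mol/dm³, so C_C = C_{A0}−C_A−C_B = 1.255 mol/dm³; C_B/C_C = 0.637.

0.637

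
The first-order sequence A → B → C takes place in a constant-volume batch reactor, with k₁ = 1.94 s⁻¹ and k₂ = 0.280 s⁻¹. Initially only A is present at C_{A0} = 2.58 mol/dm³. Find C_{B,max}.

For a first-order series the maximum intermediate yield is C_{B,max}/C_{A0} = (k₁/k₂)^[k₂/(k₂−k₁)].
= (1.94/0.280)^(0.280/(0.280−1.94)) = (6.929)^(-0.1687) = 0.7214.
C_{B,max} = 0.7214×2.58 = 1.86 mol/dm³.

1.86 mol/dm³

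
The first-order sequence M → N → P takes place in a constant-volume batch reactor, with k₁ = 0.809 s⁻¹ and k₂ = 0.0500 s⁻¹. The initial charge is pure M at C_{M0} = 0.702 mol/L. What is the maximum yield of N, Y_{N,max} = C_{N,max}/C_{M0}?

Evaluating C_N at t_opt = ln(k₂/k₁)/(k₂−k₁) gives C_{N,max}/C_{M0} = (k₁/k₂)^[k₂/(k₂−k₁)].
= (0.809/0.0500)^(0.0500/(0.0500−0.809)) = (16.18)^(-0.06588) = 0.8324.

0.832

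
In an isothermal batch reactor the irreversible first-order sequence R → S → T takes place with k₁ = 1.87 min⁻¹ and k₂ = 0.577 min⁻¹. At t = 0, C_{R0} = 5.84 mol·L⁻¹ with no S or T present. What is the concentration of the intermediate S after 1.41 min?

The intermediate concentration in a first-order A→B→C sequence is C_S = k₁C_{R0}(e^(−k₁t) − e^(−k₂t))/(k₂−k₁).
e^(−k₁t) = e^(−1.87×1.41) = e^(−2.637) = 0.07160; e^(−k₂t) = e^(−0.8136) = 0.4433.
C_S = 1.87×5.84/(0.577−1.87) × (0.07160−0.4433) = (-8.446)×(-0.3717) = 3.139 mol·L⁻¹.

3.14 mol·L⁻¹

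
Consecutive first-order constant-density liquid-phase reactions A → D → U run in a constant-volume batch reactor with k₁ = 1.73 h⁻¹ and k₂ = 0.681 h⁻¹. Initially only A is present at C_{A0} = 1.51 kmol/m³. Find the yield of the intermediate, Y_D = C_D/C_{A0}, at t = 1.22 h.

The intermediate concentration in a first-order A→B→C sequence is C_D = k₁C_{A0}(e^(−k₁t) − e^(−k₂t))/(k₂−k₁).
e^(−k₁t) = e^(−1.73×1.22) = e^(−2.111) = 0.1212; e^(−k₂t) = e^(−0.8308) = 0.4357.
C_D = 1.73×1.51/(0.681−1.73) × (0.1212−0.4357) = (-2.490)×(-0.3145) = 0.7833 kmol/m³.
Y_D = C_D/C_{A0} = 0.7833/1.51 = 0.519.

0.519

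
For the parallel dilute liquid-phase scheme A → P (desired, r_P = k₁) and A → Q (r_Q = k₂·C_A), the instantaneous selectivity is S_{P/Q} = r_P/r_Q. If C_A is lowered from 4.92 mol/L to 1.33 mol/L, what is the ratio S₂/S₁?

3.70

S_{P/Q} = (k₁/k₂)·C_A⁻¹, so S₂/S₁ = (C_{A,2}/C_{A,1})⁻¹.
= 4.92/1.33 = 3.70.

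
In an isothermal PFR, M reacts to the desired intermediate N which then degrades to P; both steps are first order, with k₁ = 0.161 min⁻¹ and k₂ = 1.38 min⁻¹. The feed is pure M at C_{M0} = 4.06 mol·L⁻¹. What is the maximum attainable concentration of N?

For a first-order series the maximum intermediate yield is C_{N,max}/C_{M0} = (k₁/k₂)^[k₂/(k₂−k₁)].
= (0.161/1.38)^(1.38/(1.38−0.161)) = (0.1167)^(1.132) = 0.08784.
C_{N,max} = 0.08784×4.06 = 0.357 mol·L⁻¹.

0.357 mol·L⁻¹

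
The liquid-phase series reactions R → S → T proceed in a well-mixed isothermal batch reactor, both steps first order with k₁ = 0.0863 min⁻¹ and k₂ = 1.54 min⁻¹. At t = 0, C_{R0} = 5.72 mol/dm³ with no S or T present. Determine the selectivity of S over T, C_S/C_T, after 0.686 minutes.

1.59

For first-order series with pure R initially, C_S(t) = k₁C_{R0}/(k₂−k₁)·(e^(−k₁t) − e^(−k₂t)).
e^(−k₁t) = e^(−0.0863×0.686) = e^(−0.05920) = 0.9425; e^(−k₂t) = e^(−1.056) = 0.3477.
C_S = 0.0863×5.72/(1.54−0.0863) × (0.9425−0.3477) = 0.3396×0.5948 = 0.2020 mol/dm³.
C_R = C_{R0}e^(−k₁t) = 5.391 mol/dm³, so C_T = C_{R0}−C_R−C_S = 0.1268 mol/dm³; C_S/C_T = 1.59.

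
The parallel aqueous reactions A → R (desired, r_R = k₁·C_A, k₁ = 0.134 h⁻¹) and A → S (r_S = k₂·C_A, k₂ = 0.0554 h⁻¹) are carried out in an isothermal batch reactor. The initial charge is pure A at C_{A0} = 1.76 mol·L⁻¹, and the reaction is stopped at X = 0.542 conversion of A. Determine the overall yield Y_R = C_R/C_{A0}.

C_A = C_{A0}(1−X) = 0.8061 mol·L⁻¹.
Both paths are first order in A, so the instantaneous fraction to R is constant: dC_R/d(−C_A) = k₁/(k₁+k₂) = 0.7075.
C_R = 0.7075·(C_{A0}−C_A) = 0.7075×0.9539 = 0.675 mol·L⁻¹.
Y_R = C_R/C_{A0} = 0.6749/1.76 = 0.383.

0.383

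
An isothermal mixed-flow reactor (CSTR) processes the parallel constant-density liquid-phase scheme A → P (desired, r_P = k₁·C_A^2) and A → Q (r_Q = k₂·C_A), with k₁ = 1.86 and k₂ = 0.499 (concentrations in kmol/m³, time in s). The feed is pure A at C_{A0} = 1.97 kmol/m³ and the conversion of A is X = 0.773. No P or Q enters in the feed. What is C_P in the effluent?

Exit C_A = C_{A0}(1−X) = 1.97×0.227 = 0.4472 kmol/m³.
Rates in a CSTR are evaluated at the outlet concentration: r_P = 1.86×0.4472^2 = 0.3720, r_Q = 0.499×0.4472 = 0.2231.
Fraction of consumed A going to P: r_P/(r_P+r_Q) = 0.6250.
C_P = 0.6250·C_{A0}·X = 0.6250×1.97×0.773 = 0.952 kmol/m³.

0.952 kmol/m³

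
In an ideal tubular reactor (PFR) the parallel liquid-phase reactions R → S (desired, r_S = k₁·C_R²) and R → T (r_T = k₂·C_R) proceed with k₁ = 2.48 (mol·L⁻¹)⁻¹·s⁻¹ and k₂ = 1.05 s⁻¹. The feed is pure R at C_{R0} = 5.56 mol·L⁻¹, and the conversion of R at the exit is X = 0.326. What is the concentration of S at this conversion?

1.66 mol·L⁻¹

C_R = C_{R0}(1−X) = 3.747 mol·L⁻¹.
Along a PFR/batch, dC_T/dC_R = −r_T/(r_S+r_T) = −k₂/(k₂+k₁·C_R).
Integrating from C_{R0} to C_R: C_T = (1.05/2.48)·ln[(1.05+2.48·5.56)/(1.05+2.48·3.75)] = 0.4234·ln(14.84/10.34) = 0.1528 mol·L⁻¹.
Then C_S = (C_{R0}−C_R) − C_T = 1.813 − 0.1528 = 1.660 mol·L⁻¹.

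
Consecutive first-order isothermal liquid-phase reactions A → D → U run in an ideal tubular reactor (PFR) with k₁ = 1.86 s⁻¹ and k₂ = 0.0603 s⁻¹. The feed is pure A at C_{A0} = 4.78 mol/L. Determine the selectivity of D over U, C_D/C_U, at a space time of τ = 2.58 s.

The intermediate concentration in a first-order A→B→C sequence is C_D = k₁C_{A0}(e^(−k₁τ) − e^(−k₂τ))/(k₂−k₁).
e^(−k₁τ) = e^(−1.86×2.58) = e^(−4.799) = 0.008240; e^(−k₂τ) = e^(−0.1556) = 0.8559.
C_D = 1.86×4.78/(0.0603−1.86) × (0.008240−0.8559) = (-4.940)×(-0.8477) = 4.188 mol/L.
C_A = C_{A0}e^(−k₁τ) = 0.03939 mol/L, so C_U = C_{A0}−C_A−C_D = 0.5529 mol/L; C_D/C_U = 7.57.

7.57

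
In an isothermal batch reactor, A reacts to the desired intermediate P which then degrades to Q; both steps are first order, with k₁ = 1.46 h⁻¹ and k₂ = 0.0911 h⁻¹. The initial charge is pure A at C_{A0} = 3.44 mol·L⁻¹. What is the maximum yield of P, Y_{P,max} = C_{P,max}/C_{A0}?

0.831

Evaluating C_P at t_opt = ln(k₂/k₁)/(k₂−k₁) gives C_{P,max}/C_{A0} = (k₁/k₂)^[k₂/(k₂−k₁)].
= (1.46/0.0911)^(0.0911/(0.0911−1.46)) = (16.03)^(-0.06655) = 0.8314.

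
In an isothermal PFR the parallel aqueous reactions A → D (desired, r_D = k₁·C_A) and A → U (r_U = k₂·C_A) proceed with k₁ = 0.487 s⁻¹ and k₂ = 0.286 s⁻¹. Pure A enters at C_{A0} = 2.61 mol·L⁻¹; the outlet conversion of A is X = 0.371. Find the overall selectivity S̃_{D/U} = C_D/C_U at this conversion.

1.70

C_A = C_{A0}(1−X) = 1.642 mol·L⁻¹.
Both paths are first order in A, so the instantaneous fraction to D is constant: dC_D/d(−C_A) = k₁/(k₁+k₂) = 0.6300.
C_D = 0.6300·(C_{A0}−C_A) = 0.6300×0.9683 = 0.610 mol·L⁻¹.
C_U = (C_{A0}−C_A)−C_D = 0.3583 mol·L⁻¹; S̃_{D/U} = 0.6100/0.3583 = 1.70.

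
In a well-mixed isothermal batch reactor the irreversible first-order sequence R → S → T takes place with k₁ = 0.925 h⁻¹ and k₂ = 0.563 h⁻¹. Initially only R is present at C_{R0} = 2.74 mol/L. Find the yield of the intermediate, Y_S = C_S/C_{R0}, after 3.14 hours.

Solving the coupled first-order balances gives C_S(t) = [k₁/(k₂−k₁)]·C_{R0}·(e^(−k₁t) − e^(−k₂t)).
e^(−k₁t) = e^(−0.925×3.14) = e^(−2.905) = 0.05478; e^(−k₂t) = e^(−1.768) = 0.1707.
C_S = 0.925×2.74/(0.563−0.925) × (0.05478−0.1707) = (-7.001)×(-0.1159) = 0.8117 mol/L.
Y_S = C_S/C_{R0} = 0.8117/2.74 = 0.296.

0.296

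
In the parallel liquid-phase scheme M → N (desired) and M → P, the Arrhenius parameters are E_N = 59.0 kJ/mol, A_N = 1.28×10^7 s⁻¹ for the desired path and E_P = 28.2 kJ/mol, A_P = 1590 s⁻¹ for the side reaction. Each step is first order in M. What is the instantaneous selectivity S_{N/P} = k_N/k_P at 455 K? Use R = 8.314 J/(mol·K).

2.34

k_N/k_P = (A_N/A_P)·exp[−(E_N−E_P)/(RT)] = (A_N/A_P)·exp[(E_P−E_N)/(RT)].
(E_P−E_N)/(RT) = (28.2−59.0)×10³/(8.314×455) = -30800/3783 = -8.142.
k_N/k_P = (1.28×10^7/1590)·exp(-8.142) = 8050 × 2.911×10^-4 = 2.34.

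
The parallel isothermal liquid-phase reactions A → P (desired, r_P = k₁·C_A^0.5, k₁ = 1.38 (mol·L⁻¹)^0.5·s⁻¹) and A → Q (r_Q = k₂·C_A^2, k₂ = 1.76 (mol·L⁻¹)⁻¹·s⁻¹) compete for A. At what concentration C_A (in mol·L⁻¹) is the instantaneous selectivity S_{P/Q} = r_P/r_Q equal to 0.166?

S_{P/Q} = (k₁/k₂)·C_A^-1.5 ⇒ C_A = (S·k₂/k₁)^(1/(-1.5)).
= (0.166×1.76/1.38)^(-0.6667) = (0.2117)^(-0.6667) = 2.82 mol·L⁻¹.

2.82 mol·L⁻¹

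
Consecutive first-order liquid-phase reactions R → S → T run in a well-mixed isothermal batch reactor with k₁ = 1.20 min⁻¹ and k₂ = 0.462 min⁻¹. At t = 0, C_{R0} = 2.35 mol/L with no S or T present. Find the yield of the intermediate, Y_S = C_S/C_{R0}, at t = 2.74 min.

For first-order series with pure R initially, C_S(t) = k₁C_{R0}/(k₂−k₁)·(e^(−k₁t) − e^(−k₂t)).
e^(−k₁t) = e^(−1.20×2.74) = e^(−3.288) = 0.03733; e^(−k₂t) = e^(−1.266) = 0.2820.
C_S = 1.20×2.35/(0.462−1.20) × (0.03733−0.2820) = (-3.821)×(-0.2447) = 0.9349 mol/L.
Y_S = C_S/C_{R0} = 0.9349/2.35 = 0.398.

0.398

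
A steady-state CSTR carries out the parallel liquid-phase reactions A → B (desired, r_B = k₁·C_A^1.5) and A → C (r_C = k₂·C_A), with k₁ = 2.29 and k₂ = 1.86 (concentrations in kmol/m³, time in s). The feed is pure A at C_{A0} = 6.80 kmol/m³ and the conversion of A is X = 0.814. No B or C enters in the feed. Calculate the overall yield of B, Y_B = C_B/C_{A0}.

Exit C_A = C_{A0}(1−X) = 6.80×0.186 = 1.265 kmol/m³.
Rates in a CSTR are evaluated at the outlet concentration: r_B = 2.29×1.265^1.5 = 3.257, r_C = 1.86×1.265 = 2.353.
Fraction of consumed A going to B: r_B/(r_B+r_C) = 0.5806.
C_B = 0.5806·C_{A0}·X = 0.5806×6.80×0.814 = 3.21 kmol/m³; Y_B = C_B/C_{A0} = 0.473.

0.473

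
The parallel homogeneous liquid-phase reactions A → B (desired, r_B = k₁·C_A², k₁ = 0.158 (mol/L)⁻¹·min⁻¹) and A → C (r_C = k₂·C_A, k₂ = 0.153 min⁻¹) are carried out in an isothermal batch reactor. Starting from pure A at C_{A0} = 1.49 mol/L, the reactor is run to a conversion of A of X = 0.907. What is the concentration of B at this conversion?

0.579 mol/L

C_A = C_{A0}(1−X) = 0.1386 mol/L.
Along a PFR/batch, dC_C/dC_A = −r_C/(r_B+r_C) = −k₂/(k₂+k₁·C_A).
Integrating from C_{A0} to C_A: C_C = (0.153/0.158)·ln[(0.153+0.158·1.49)/(0.153+0.158·0.139)] = 0.9684·ln(0.3884/0.1749) = 0.7727 mol/L.
Then C_B = (C_{A0}−C_A) − C_C = 1.351 − 0.7727 = 0.5788 mol/L.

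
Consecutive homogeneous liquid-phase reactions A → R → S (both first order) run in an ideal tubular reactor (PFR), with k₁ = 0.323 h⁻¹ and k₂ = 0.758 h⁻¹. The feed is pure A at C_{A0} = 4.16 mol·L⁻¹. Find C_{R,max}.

0.941 mol·L⁻¹

At the optimum, C_{R,max}/C_{A0} = (k₁/k₂)^[k₂/(k₂−k₁)].
= (0.323/0.758)^(0.758/(0.758−0.323)) = (0.4261)^(1.743) = 0.2262.
C_{R,max} = 0.2262×4.16 = 0.941 mol·L⁻¹.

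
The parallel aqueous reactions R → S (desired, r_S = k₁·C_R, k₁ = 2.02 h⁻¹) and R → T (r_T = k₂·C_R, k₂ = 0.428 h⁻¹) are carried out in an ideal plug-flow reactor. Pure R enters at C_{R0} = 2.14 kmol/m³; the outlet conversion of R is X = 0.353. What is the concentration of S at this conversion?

C_R = C_{R0}(1−X) = 1.385 kmol/m³.
Both paths are first order in R, so the instantaneous fraction to S is constant: dC_S/d(−C_R) = k₁/(k₁+k₂) = 0.8252.
C_S = 0.8252·(C_{R0}−C_R) = 0.8252×0.7554 = 0.623 kmol/m³.

0.623 kmol/m³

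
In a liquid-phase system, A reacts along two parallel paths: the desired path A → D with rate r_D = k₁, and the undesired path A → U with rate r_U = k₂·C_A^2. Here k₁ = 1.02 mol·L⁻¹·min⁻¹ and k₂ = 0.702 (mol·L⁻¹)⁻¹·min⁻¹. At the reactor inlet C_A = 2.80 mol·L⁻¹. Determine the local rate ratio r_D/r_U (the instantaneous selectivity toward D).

S_{D/U} = r_D/r_U = (k₁)/(k₂·C_A^2) = (k₁/k₂)·C_A^-2.
= (1.02) / (0.702×2.800^2) = 1.020/5.504 = 0.185.
The undesired path is higher order in A, so low C_A (CSTR or dilute feed) favours D.

0.185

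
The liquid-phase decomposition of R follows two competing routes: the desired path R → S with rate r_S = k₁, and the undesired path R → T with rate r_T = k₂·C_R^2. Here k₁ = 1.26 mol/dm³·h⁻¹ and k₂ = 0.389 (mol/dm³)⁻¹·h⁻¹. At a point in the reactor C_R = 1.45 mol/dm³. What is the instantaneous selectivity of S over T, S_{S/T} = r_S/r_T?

S_{S/T} = r_S/r_T = (k₁)/(k₂·C_R^2) = (k₁/k₂)·C_R^-2.
= (1.26) / (0.389×1.450^2) = 1.260/0.8179 = 1.54.
The undesired path is higher order in R, so low C_R (CSTR or dilute feed) favours S.

1.54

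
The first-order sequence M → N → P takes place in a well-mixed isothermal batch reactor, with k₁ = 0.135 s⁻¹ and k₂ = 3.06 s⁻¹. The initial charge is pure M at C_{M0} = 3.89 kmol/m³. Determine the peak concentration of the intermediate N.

0.149 kmol/m³

For a first-order series the maximum intermediate yield is C_{N,max}/C_{M0} = (k₁/k₂)^[k₂/(k₂−k₁)].
= (0.135/3.06)^(3.06/(3.06−0.135)) = (0.04412)^(1.046) = 0.03820.
C_{N,max} = 0.03820×3.89 = 0.149 kmol/m³.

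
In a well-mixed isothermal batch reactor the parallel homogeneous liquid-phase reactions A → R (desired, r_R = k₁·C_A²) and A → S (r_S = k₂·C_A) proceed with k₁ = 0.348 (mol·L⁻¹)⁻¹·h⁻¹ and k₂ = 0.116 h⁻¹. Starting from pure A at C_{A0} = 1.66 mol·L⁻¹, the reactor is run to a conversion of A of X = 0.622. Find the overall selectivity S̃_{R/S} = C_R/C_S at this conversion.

3.24

C_A = C_{A0}(1−X) = 0.6275 mol·L⁻¹.
Along a PFR/batch, dC_S/dC_A = −r_S/(r_R+r_S) = −k₂/(k₂+k₁·C_A).
Integrating from C_{A0} to C_A: C_S = (0.116/0.348)·ln[(0.116+0.348·1.66)/(0.116+0.348·0.627)] = 0.3333·ln(0.6937/0.3344) = 0.2433 mol·L⁻¹.
Then C_R = (C_{A0}−C_A) − C_S = 1.033 − 0.2433 = 0.7893 mol·L⁻¹.
S̃_{R/S} = C_R/C_S = 0.7893/0.2433 = 3.24.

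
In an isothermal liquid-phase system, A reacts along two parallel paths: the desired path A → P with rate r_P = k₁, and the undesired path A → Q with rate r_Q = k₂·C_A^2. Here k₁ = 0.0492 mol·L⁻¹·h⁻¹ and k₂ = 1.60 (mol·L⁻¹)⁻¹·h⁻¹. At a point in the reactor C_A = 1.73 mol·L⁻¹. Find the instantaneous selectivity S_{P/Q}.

0.0103

S_{P/Q} = r_P/r_Q = (k₁)/(k₂·C_A^2) = (k₁/k₂)·C_A^-2.
= (0.0492) / (1.60×1.730^2) = 0.04920/4.789 = 0.0103.
The undesired path is higher order in A, so low C_A (CSTR or dilute feed) favours P.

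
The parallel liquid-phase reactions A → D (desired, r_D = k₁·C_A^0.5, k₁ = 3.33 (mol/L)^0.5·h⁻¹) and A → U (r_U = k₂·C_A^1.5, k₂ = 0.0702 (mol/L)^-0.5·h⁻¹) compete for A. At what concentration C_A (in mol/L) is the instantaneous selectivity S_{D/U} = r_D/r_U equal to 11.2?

4.24 mol/L

S_{D/U} = (k₁/k₂)·C_A⁻¹ ⇒ C_A = (S·k₂/k₁)^(-1).
= (11.2×0.0702/3.33)^(-1) = (0.2361)^(-1) = 4.24 mol/L.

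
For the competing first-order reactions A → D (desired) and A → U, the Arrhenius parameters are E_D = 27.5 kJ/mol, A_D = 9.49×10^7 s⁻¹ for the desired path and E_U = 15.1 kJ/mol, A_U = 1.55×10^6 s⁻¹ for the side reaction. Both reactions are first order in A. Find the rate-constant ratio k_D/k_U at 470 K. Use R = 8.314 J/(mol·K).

k_D/k_U = (A_D/A_U)·exp[−(E_D−E_U)/(RT)] = (A_D/A_U)·exp[(E_U−E_D)/(RT)].
(E_U−E_D)/(RT) = (15.1−27.5)×10³/(8.314×470) = -12400/3908 = -3.173.
k_D/k_U = (9.49×10^7/1.55×10^6)·exp(-3.173) = 61.23 × 0.04186 = 2.56.
Since E_D > E_U, raising the temperature improves selectivity toward D.

2.56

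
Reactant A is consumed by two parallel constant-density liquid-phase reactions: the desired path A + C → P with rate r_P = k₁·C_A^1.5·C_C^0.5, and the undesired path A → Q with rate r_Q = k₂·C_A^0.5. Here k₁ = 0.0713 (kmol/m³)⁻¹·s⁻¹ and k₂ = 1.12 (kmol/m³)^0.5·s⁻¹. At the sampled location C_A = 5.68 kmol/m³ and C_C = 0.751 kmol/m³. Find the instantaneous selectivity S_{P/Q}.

S_{P/Q} = r_P/r_Q = (k₁·C_A^1.5·C_C^0.5)/(k₂·C_A^0.5) = (k₁/k₂)·C_A·C_C^0.5.
= (0.0713×5.680^1.5×0.7510^0.5) / (1.12×5.680^0.5) = 0.8364/2.669 = 0.313.
Since the desired path is higher order in A, keeping C_A high (PFR or concentrated feed) favours P.

0.313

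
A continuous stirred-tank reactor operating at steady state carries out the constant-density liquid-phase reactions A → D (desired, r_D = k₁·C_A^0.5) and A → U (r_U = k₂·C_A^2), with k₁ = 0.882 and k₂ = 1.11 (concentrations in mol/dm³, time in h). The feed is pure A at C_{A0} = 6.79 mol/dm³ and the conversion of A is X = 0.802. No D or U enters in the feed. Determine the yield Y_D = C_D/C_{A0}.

Exit C_A = C_{A0}(1−X) = 6.79×0.198 = 1.344 mol/dm³.
In a CSTR the entire volume is at exit conditions, so r_D = 0.882×1.344^0.5 = 1.023 and r_U = 1.11×1.344^2 = 2.006.
Fraction of consumed A going to D: r_D/(r_D+r_U) = 0.3376.
C_D = 0.3376·C_{A0}·X = 0.3376×6.79×0.802 = 1.84 mol/dm³; Y_D = C_D/C_{A0} = 0.271.

0.271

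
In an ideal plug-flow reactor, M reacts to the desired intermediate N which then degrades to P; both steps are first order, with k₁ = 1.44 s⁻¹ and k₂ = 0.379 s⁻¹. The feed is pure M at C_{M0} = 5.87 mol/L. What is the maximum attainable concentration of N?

3.64 mol/L

At the optimum, C_{N,max}/C_{M0} = (k₁/k₂)^[k₂/(k₂−k₁)].
= (1.44/0.379)^(0.379/(0.379−1.44)) = (3.799)^(-0.3572) = 0.6208.
C_{N,max} = 0.6208×5.87 = 3.64 mol/L.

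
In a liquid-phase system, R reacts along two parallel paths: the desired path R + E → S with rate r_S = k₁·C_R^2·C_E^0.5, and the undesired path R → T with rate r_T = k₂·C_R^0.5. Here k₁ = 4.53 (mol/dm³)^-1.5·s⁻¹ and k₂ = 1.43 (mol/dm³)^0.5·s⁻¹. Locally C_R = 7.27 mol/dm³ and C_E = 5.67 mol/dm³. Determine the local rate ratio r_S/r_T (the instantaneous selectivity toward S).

148

S_{S/T} = r_S/r_T = (k₁·C_R^2·C_E^0.5)/(k₂·C_R^0.5) = (k₁/k₂)·C_R^1.5·C_E^0.5.
= (4.53×7.270^2×5.670^0.5) / (1.43×7.270^0.5) = 570.1/3.856 = 148.
Since the desired path is higher order in R, keeping C_R high (PFR or concentrated feed) favours S.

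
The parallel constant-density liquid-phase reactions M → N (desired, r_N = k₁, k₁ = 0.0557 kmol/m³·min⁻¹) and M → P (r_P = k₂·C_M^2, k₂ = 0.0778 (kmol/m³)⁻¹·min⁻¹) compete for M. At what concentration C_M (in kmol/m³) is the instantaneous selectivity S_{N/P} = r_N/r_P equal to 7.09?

S_{N/P} = (k₁/k₂)·C_M^-2 ⇒ C_M = (S·k₂/k₁)^(-0.5).
= (7.09×0.0778/0.0557)^(-0.5) = (9.903)^(-0.5) = 0.318 kmol/m³.

0.318 kmol/m³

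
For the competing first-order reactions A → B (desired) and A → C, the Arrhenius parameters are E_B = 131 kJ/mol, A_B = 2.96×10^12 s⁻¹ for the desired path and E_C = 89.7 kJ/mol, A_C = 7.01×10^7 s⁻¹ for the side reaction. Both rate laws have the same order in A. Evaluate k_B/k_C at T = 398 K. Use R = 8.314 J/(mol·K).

0.160

Since both paths have the same order in A, the concentration cancels and S_{B/C} = k_B/k_C = (A_B/A_C)·exp[(E_C−E_B)/(RT)].
(E_C−E_B)/(RT) = (89.7−131)×10³/(8.314×398) = -41300/3309 = -12.48.
k_B/k_C = (2.96×10^12/7.01×10^7)·exp(-12.48) = 42225 × 3.797×10^-6 = 0.160.
Since E_B > E_C, raising the temperature improves selectivity toward B.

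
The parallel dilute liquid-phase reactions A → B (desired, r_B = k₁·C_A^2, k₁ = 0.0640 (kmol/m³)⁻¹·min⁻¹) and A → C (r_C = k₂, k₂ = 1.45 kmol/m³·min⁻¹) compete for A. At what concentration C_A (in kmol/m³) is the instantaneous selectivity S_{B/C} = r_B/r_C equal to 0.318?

S_{B/C} = (k₁/k₂)·C_A^2 ⇒ C_A = (S·k₂/k₁)^(0.5).
= (0.318×1.45/0.0640)^(0.5) = (7.205)^(0.5) = 2.68 kmol/m³.

2.68 kmol/m³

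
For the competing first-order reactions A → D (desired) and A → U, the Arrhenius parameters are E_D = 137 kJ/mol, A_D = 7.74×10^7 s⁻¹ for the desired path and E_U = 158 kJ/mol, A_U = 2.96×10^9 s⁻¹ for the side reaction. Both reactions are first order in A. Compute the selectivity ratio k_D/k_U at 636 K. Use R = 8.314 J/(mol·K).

Since both paths have the same order in A, the concentration cancels and S_{D/U} = k_D/k_U = (A_D/A_U)·exp[(E_U−E_D)/(RT)].
(E_U−E_D)/(RT) = (158−137)×10³/(8.314×636) = 21000/5288 = 3.971.
k_D/k_U = (7.74×10^7/2.96×10^9)·exp(3.971) = 0.02615 × 53.06 = 1.39.
Since E_D < E_U, lowering the temperature improves selectivity toward D.

1.39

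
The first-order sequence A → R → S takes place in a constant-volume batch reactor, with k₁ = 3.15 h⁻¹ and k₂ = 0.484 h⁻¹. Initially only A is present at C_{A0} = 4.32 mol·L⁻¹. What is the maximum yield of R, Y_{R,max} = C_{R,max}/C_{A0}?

At the optimum, C_{R,max}/C_{A0} = (k₁/k₂)^[k₂/(k₂−k₁)].
= (3.15/0.484)^(0.484/(0.484−3.15)) = (6.508)^(-0.1815) = 0.7117.

0.712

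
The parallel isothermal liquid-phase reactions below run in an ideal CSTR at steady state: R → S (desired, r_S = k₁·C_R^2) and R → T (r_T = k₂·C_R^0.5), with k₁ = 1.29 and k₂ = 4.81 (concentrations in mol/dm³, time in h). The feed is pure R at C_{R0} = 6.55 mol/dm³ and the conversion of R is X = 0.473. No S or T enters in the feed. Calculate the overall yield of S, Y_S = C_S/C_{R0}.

Exit C_R = C_{R0}(1−X) = 6.55×0.527 = 3.452 mol/dm³.
Rates in a CSTR are evaluated at the outlet concentration: r_S = 1.29×3.452^2 = 15.37, r_T = 4.81×3.452^0.5 = 8.937.
Fraction of consumed R going to S: r_S/(r_S+r_T) = 0.6323.
C_S = 0.6323·C_{R0}·X = 0.6323×6.55×0.473 = 1.96 mol/dm³; Y_S = C_S/C_{R0} = 0.299.

0.299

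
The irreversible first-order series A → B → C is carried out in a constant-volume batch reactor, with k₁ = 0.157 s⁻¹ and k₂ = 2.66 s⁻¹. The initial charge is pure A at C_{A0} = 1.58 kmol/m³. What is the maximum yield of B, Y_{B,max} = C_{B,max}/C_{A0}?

0.0494

For a first-order series the maximum intermediate yield is C_{B,max}/C_{A0} = (k₁/k₂)^[k₂/(k₂−k₁)].
= (0.157/2.66)^(2.66/(2.66−0.157)) = (0.05902)^(1.063) = 0.04942.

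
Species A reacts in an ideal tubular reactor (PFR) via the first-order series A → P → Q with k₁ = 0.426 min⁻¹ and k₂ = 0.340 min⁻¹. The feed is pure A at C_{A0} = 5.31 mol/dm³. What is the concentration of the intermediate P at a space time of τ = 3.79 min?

For first-order series with pure A initially, C_P(τ) = k₁C_{A0}/(k₂−k₁)·(e^(−k₁τ) − e^(−k₂τ)).
e^(−k₁τ) = e^(−0.426×3.79) = e^(−1.615) = 0.1990; e^(−k₂τ) = e^(−1.289) = 0.2757.
C_P = 0.426×5.31/(0.340−0.426) × (0.1990−0.2757) = (-26.30)×(-0.07667) = 2.017 mol/dm³.

2.02 mol/dm³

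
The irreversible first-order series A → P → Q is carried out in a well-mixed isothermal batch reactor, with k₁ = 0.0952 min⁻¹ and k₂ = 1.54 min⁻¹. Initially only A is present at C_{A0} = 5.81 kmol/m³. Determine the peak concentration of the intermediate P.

0.299 kmol/m³

At the optimum, C_{P,max}/C_{A0} = (k₁/k₂)^[k₂/(k₂−k₁)].
= (0.0952/1.54)^(1.54/(1.54−0.0952)) = (0.06182)^(1.066) = 0.05146.
C_{P,max} = 0.05146×5.81 = 0.299 kmol/m³.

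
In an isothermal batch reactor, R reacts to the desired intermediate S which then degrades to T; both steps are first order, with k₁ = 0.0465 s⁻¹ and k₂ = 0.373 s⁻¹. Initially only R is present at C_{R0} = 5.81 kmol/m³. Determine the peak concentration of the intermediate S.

0.538 kmol/m³

Evaluating C_S at t_opt = ln(k₂/k₁)/(k₂−k₁) gives C_{S,max}/C_{R0} = (k₁/k₂)^[k₂/(k₂−k₁)].
= (0.0465/0.373)^(0.373/(0.373−0.0465)) = (0.1247)^(1.142) = 0.09267.
C_{S,max} = 0.09267×5.81 = 0.538 kmol/m³.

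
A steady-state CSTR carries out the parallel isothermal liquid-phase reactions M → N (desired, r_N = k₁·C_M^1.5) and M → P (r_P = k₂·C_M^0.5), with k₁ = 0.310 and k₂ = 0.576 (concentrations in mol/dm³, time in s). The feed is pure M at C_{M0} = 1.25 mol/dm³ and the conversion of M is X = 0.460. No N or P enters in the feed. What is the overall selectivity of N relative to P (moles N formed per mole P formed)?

0.363

Exit C_M = C_{M0}(1−X) = 1.25×0.540 = 0.6750 mol/dm³.
A CSTR operates uniformly at the exit composition, giving r_N = 0.1719 and r_P = 0.4732 (each k·C_M^n at C_M = 0.6750).
Overall selectivity = C_N/C_P = r_Nτ/(r_Pτ) = r_N/r_P = 0.363.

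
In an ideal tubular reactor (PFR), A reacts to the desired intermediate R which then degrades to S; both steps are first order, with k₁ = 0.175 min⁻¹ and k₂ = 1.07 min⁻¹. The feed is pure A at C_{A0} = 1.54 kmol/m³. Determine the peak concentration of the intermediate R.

0.177 kmol/m³

At the optimum, C_{R,max}/C_{A0} = (k₁/k₂)^[k₂/(k₂−k₁)].
= (0.175/1.07)^(1.07/(1.07−0.175)) = (0.1636)^(1.196) = 0.1148.
C_{R,max} = 0.1148×1.54 = 0.177 kmol/m³.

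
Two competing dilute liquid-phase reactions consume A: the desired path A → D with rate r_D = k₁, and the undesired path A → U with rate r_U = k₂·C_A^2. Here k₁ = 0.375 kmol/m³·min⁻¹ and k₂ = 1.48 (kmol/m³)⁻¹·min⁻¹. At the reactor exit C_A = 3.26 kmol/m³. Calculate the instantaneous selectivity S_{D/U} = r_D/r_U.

0.0238

S_{D/U} = r_D/r_U = (k₁)/(k₂·C_A^2) = (k₁/k₂)·C_A^-2.
= (0.375) / (1.48×3.260^2) = 0.3750/15.73 = 0.0238.
The undesired path is higher order in A, so low C_A (CSTR or dilute feed) favours D.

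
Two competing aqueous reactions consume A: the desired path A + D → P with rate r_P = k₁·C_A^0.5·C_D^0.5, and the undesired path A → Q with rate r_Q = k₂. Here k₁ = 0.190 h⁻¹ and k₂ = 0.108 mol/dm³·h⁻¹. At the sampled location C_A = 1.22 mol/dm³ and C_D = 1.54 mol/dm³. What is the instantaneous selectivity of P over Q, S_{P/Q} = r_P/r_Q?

S_{P/Q} = r_P/r_Q = (k₁·C_A^0.5·C_D^0.5)/(k₂) = (k₁/k₂)·C_A^0.5·C_D^0.5.
= (0.190×1.220^0.5×1.540^0.5) / (0.108) = 0.2604/0.1080 = 2.41.

2.41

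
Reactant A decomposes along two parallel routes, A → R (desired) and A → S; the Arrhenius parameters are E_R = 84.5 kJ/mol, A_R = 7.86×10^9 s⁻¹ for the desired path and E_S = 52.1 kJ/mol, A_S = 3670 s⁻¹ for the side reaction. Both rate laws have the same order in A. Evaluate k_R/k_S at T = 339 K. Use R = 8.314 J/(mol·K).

Since both paths have the same order in A, the concentration cancels and S_{R/S} = k_R/k_S = (A_R/A_S)·exp[(E_S−E_R)/(RT)].
(E_S−E_R)/(RT) = (52.1−84.5)×10³/(8.314×339) = -32400/2818 = -11.50.
k_R/k_S = (7.86×10^9/3670)·exp(-11.50) = 2.142×10^6 × 1.017×10^-5 = 21.8.
Since E_R > E_S, raising the temperature improves selectivity toward R.

21.8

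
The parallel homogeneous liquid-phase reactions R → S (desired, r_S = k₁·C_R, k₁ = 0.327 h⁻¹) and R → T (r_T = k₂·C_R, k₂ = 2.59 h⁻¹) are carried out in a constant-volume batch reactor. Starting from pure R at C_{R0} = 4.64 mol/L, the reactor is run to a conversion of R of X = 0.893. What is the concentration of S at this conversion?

0.464 mol/L

C_R = C_{R0}(1−X) = 0.4965 mol/L.
Both paths are first order in R, so the instantaneous fraction to S is constant: dC_S/d(−C_R) = k₁/(k₁+k₂) = 0.1121.
C_S = 0.1121·(C_{R0}−C_R) = 0.1121×4.144 = 0.464 mol/L.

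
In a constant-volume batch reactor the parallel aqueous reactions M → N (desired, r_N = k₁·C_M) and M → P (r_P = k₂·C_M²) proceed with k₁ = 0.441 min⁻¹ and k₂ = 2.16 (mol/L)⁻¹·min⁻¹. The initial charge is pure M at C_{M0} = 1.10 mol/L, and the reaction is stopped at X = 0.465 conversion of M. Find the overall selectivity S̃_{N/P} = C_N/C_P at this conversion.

C_M = C_{M0}(1−X) = 0.5885 mol/L.
Along a PFR/batch, dC_N/dC_M = −r_N/(r_N+r_P) = −k₁/(k₁+k₂·C_M).
Integrating from C_{M0} to C_M: C_N = (0.441/2.16)·ln[(0.441+2.16·1.10)/(0.441+2.16·0.588)] = 0.2042·ln(2.817/1.712) = 0.1017 mol/L.
C_P = (C_{M0}−C_M)−C_N = 0.4098 mol/L; S̃_{N/P} = 0.1017/0.4098 = 0.248.

0.248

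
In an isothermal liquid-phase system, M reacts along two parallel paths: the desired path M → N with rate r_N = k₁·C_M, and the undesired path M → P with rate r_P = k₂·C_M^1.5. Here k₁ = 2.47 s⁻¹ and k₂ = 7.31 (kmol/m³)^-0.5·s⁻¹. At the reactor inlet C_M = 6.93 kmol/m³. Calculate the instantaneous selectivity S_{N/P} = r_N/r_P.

0.128

S_{N/P} = r_N/r_P = (k₁·C_M)/(k₂·C_M^1.5) = (k₁/k₂)·C_M^-0.5.
= (2.47×6.930) / (7.31×6.930^1.5) = 17.12/133.4 = 0.128.
The undesired path is higher order in M, so low C_M (CSTR or dilute feed) favours N.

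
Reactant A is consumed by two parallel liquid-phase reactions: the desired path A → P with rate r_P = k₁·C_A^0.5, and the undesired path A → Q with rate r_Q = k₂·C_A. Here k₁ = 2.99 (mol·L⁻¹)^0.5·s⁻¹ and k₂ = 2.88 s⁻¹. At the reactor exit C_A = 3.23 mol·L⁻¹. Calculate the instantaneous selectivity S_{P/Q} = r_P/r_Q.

0.578

S_{P/Q} = r_P/r_Q = (k₁·C_A^0.5)/(k₂·C_A) = (k₁/k₂)·C_A^-0.5.
= (2.99×3.230^0.5) / (2.88×3.230) = 5.374/9.302 = 0.578.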